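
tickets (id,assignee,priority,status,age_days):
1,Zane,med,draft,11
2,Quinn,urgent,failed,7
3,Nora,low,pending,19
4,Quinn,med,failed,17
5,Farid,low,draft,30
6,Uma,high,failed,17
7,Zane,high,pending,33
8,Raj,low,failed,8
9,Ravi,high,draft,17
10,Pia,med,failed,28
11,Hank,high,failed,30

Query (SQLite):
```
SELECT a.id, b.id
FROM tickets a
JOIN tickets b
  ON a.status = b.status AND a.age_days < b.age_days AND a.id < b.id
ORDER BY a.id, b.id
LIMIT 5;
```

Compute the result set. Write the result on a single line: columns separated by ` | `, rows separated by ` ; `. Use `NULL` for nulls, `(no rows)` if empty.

Pairs (a,b) with same status, a.age_days < b.age_days, a.id < b.id.
status groups: draft:{1,5,9} failed:{2,4,6,8,10,11} pending:{3,7}
Ordered by (a.id, b.id); first 5.

1 | 5 ; 1 | 9 ; 2 | 4 ; 2 | 6 ; 2 | 8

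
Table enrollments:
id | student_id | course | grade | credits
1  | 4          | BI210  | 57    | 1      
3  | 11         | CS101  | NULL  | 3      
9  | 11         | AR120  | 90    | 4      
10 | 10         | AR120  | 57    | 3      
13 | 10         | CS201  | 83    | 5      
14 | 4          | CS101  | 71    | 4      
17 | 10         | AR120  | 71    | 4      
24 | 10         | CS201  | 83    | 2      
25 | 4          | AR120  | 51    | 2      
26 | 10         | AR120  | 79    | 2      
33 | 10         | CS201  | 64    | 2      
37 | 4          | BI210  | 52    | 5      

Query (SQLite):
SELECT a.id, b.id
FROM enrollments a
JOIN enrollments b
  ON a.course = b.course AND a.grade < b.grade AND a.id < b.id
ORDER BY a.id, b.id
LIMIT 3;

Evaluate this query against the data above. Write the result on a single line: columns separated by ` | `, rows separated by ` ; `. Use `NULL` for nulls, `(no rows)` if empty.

10 | 17 ; 10 | 26 ; 17 | 26

Pairs (a,b) with same course, a.grade < b.grade, a.id < b.id.
course groups: AR120:{9,10,17,25,26} BI210:{1,37} CS101:{3,14} CS201:{13,24,33}
Ordered by (a.id, b.id); first 3.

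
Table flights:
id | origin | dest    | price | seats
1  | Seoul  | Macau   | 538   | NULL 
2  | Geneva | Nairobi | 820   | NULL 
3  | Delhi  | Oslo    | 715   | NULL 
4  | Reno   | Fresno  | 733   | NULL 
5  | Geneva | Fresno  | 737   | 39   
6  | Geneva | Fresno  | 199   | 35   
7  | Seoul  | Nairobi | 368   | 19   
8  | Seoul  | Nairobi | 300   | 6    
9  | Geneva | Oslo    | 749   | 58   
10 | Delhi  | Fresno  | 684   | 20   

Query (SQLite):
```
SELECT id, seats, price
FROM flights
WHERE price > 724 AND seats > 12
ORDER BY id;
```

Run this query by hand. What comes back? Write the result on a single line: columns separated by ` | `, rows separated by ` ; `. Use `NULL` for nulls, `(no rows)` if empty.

5 | 39 | 737 ; 9 | 58 | 749

price > 724: ids {2, 4, 5, 9}
seats > 12: ids {5, 6, 7, 9, 10}
Combine with AND.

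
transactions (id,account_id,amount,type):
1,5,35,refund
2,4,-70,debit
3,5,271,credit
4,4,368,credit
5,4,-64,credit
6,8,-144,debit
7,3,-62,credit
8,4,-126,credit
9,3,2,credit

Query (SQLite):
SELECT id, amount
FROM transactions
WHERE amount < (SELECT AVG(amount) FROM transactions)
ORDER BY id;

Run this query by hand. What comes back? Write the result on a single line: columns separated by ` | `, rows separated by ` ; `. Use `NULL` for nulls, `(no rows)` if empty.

Scalar subquery: AVG(amount) over all transactions rows = 23.333333 (≈; comparison uses full precision).
Keep rows where amount < that value.

2 | -70 ; 5 | -64 ; 6 | -144 ; 7 | -62 ; 8 | -126 ; 9 | 2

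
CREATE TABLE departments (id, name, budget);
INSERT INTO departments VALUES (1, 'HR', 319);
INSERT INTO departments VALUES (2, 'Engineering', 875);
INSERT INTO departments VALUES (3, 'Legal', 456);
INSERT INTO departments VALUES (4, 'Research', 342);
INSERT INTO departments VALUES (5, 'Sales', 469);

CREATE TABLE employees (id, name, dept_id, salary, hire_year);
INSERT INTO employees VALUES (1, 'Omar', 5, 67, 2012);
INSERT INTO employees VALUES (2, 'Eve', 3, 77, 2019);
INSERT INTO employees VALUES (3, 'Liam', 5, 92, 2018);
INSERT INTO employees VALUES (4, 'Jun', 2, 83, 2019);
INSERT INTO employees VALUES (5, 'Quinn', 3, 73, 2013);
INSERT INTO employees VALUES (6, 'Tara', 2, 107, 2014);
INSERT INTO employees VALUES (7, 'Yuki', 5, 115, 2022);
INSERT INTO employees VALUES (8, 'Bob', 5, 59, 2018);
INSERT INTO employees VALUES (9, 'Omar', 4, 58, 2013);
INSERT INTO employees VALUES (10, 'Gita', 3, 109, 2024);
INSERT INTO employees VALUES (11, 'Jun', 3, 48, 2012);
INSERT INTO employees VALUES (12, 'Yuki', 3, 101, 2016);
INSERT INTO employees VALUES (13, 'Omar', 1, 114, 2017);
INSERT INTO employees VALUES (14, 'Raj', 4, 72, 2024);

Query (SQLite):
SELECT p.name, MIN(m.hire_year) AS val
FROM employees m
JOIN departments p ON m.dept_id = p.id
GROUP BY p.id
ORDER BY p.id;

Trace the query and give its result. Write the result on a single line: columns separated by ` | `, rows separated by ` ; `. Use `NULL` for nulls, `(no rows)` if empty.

Join each employees row to its departments via dept_id.
Group joined rows by departments.id; compute MIN(m.hire_year) per group.
  1: ids {13} → MIN(m.hire_year)=2017
  2: ids {4, 6} → MIN(m.hire_year)=2014
  3: ids {2, 5, 10, 11, 12} → MIN(m.hire_year)=2012
  4: ids {9, 14} → MIN(m.hire_year)=2013
  5: ids {1, 3, 7, 8} → MIN(m.hire_year)=2012

HR | 2017 ; Engineering | 2014 ; Legal | 2012 ; Research | 2013 ; Sales | 2012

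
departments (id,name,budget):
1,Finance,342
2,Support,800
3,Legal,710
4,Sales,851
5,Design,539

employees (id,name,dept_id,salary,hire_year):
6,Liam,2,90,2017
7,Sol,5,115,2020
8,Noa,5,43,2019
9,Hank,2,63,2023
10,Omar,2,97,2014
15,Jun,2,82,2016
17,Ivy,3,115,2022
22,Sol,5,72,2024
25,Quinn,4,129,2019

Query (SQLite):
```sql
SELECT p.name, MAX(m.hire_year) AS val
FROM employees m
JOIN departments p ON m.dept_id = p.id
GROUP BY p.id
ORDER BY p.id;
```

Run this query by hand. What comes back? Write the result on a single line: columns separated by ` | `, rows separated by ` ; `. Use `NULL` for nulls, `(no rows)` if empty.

Support | 2023 ; Legal | 2022 ; Sales | 2019 ; Design | 2024

Join each employees row to its departments via dept_id.
Group joined rows by departments.id; compute MAX(m.hire_year) per group.
  2: ids {6, 9, 10, 15} → MAX(m.hire_year)=2023
  3: ids {17} → MAX(m.hire_year)=2022
  4: ids {25} → MAX(m.hire_year)=2019
  5: ids {7, 8, 22} → MAX(m.hire_year)=2024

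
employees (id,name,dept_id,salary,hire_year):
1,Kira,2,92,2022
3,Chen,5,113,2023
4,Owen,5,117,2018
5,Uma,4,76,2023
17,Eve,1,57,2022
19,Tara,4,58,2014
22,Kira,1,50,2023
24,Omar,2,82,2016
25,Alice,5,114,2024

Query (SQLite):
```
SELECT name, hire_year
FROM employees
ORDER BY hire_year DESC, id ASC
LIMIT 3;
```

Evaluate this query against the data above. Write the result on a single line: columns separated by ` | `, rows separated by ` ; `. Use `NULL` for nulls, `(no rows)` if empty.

Alice | 2024 ; Chen | 2023 ; Uma | 2023

Sort by hire_year desc, tiebreak id asc: (2024, id=25), (2023, id=3), (2023, id=5), (2023, id=22), (2022, id=1), (2022, id=17) …. Take first 3.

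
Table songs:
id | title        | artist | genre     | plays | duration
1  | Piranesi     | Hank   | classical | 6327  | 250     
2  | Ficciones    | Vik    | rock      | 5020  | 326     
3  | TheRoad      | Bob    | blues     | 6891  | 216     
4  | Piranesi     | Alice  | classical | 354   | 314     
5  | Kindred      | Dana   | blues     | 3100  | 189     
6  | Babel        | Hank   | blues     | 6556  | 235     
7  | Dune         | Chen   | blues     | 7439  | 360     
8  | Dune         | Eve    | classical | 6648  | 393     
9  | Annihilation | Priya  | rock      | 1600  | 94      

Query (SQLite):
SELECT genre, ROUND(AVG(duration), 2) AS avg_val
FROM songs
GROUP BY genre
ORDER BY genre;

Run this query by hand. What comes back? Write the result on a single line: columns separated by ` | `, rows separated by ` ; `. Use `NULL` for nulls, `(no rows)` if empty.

blues | 250 ; classical | 319 ; rock | 210

Partition songs by genre; compute ROUND(AVG(duration), 2) within each group.
  blues: ids {3, 5, 6, 7} → ROUND(AVG(duration), 2)=250
  classical: ids {1, 4, 8} → ROUND(AVG(duration), 2)=319
  rock: ids {2, 9} → ROUND(AVG(duration), 2)=210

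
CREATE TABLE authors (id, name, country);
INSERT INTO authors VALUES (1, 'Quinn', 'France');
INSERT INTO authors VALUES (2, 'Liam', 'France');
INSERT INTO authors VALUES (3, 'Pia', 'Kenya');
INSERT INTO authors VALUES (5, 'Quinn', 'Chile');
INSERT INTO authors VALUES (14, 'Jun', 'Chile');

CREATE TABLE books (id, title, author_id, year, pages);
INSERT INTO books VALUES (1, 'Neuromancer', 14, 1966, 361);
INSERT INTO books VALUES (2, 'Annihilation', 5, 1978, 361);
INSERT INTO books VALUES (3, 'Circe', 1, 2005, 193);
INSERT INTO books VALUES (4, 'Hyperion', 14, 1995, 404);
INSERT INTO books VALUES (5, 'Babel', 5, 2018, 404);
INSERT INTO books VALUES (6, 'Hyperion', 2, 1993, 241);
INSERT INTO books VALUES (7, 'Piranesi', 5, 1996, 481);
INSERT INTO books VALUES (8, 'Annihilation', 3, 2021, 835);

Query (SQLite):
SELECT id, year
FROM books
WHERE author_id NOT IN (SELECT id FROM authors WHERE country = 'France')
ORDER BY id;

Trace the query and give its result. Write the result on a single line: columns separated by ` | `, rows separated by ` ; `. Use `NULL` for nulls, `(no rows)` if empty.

1 | 1966 ; 2 | 1978 ; 4 | 1995 ; 5 | 2018 ; 7 | 1996 ; 8 | 2021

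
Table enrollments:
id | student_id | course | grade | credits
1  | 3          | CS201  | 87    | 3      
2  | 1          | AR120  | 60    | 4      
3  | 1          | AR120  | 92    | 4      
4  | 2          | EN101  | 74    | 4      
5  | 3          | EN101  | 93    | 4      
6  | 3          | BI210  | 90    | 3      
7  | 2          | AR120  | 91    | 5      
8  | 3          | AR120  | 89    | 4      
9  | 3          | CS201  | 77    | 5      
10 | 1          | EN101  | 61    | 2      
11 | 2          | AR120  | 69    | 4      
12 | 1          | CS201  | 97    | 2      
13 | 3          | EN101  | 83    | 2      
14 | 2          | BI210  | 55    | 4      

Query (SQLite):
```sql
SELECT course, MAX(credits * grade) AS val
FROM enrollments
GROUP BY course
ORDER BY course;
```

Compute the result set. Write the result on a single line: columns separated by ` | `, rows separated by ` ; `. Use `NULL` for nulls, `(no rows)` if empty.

AR120 | 455 ; BI210 | 270 ; CS201 | 385 ; EN101 | 372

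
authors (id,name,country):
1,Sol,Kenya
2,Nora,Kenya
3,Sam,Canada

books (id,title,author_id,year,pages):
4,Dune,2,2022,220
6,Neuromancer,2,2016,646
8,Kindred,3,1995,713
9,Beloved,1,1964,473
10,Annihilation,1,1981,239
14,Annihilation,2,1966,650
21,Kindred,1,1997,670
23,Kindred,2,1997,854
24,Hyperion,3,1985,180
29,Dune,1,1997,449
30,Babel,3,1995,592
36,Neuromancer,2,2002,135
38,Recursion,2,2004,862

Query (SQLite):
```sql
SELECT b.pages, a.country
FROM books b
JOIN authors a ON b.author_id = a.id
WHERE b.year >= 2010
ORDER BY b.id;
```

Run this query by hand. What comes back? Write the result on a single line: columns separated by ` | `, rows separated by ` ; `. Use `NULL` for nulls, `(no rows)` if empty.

220 | Kenya ; 646 | Kenya

Each books row matches the authors row where author_id = authors.id.
Then keep rows with b.year >= 2010.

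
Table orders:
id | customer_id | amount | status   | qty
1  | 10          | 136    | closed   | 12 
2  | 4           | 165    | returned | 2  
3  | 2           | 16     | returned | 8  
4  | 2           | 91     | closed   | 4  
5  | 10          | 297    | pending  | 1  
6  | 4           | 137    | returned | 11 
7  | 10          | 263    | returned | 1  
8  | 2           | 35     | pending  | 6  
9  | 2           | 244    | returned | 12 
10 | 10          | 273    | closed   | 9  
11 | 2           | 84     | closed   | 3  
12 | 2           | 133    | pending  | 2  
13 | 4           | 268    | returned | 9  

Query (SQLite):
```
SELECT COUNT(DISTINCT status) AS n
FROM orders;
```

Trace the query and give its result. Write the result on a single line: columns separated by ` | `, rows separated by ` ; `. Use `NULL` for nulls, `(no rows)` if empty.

Count distinct non-NULL status values.

3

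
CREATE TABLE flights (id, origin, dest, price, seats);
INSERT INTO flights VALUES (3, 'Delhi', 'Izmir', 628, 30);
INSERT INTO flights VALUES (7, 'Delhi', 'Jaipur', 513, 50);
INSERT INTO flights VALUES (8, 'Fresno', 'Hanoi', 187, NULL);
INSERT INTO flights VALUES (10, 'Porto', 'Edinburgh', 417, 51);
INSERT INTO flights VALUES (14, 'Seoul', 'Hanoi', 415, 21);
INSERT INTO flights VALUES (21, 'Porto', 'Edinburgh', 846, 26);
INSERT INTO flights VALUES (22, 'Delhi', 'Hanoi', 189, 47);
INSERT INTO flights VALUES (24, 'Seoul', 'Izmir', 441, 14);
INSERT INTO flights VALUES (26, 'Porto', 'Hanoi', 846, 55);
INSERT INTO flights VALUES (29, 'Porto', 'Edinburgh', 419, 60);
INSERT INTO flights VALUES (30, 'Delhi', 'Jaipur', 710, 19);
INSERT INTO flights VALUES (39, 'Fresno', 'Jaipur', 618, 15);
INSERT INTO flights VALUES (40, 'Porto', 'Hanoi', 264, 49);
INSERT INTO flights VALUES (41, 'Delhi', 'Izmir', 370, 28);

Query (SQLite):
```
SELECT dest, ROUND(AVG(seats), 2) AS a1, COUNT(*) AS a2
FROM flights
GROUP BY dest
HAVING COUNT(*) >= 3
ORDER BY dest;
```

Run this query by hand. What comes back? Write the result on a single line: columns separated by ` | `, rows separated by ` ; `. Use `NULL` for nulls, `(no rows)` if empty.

Edinburgh | 45.67 | 3 ; Hanoi | 43 | 5 ; Izmir | 24 | 3 ; Jaipur | 28 | 3

Group flights by dest.
Per group compute: ROUND(AVG(seats), 2), COUNT(*).
HAVING: drop groups with fewer than 3 rows.
  Edinburgh: ids {10, 21, 29} → ROUND(AVG(seats), 2)=45.67, COUNT(*)=3
  Hanoi: ids {8, 14, 22, 26, 40} → ROUND(AVG(seats), 2)=43, COUNT(*)=5
  Izmir: ids {3, 24, 41} → ROUND(AVG(seats), 2)=24, COUNT(*)=3
  Jaipur: ids {7, 30, 39} → ROUND(AVG(seats), 2)=28, COUNT(*)=3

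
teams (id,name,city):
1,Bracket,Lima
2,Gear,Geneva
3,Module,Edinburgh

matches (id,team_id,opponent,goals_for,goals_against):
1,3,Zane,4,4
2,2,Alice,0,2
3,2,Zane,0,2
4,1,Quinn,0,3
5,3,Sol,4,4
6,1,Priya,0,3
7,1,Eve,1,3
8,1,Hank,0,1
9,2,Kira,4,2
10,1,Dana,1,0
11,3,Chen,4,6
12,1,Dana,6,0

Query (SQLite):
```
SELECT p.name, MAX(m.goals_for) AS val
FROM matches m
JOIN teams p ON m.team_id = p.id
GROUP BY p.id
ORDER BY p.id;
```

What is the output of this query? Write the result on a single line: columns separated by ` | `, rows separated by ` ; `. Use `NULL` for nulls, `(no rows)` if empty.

Bracket | 6 ; Gear | 4 ; Module | 4

Join each matches row to its teams via team_id.
Group joined rows by teams.id; compute MAX(m.goals_for) per group.
  1: ids {4, 6, 7, 8, 10, 12} → MAX(m.goals_for)=6
  2: ids {2, 3, 9} → MAX(m.goals_for)=4
  3: ids {1, 5, 11} → MAX(m.goals_for)=4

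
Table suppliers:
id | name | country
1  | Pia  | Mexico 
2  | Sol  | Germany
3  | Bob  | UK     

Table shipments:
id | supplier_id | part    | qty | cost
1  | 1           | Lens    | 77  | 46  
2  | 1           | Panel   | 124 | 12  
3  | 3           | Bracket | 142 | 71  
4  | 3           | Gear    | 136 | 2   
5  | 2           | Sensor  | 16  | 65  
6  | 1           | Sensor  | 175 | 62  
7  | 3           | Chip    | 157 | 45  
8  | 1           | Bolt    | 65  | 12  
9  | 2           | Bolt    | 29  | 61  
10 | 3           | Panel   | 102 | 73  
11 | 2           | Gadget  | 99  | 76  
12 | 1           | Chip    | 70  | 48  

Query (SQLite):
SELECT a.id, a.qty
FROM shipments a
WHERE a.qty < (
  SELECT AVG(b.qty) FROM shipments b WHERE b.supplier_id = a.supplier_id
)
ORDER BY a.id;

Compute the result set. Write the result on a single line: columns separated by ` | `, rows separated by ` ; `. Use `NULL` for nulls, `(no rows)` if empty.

1 | 77 ; 5 | 16 ; 8 | 65 ; 9 | 29 ; 10 | 102 ; 12 | 70

For each shipments row a, compute AVG(qty) over rows sharing a.supplier_id.
Keep row a if a.qty < that per-group AVG.
  supplier_id=1: AVG(qty) = 102.2
  supplier_id=2: AVG(qty) = 48.0
  supplier_id=3: AVG(qty) = 134.25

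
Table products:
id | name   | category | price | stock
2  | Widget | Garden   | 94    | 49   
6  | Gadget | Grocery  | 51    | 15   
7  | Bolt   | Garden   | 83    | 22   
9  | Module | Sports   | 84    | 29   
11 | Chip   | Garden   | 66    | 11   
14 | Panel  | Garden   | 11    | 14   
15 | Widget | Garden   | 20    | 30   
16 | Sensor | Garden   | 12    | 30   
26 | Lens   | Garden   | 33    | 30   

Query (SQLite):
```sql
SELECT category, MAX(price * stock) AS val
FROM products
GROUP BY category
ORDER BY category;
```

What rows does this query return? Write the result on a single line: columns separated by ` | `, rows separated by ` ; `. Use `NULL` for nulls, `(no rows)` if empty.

Garden | 4606 ; Grocery | 765 ; Sports | 2436

For each row compute price * stock.
Group by category; take MAX of the expression per group.
  Garden: ids {2, 7, 11, 14, 15, 16, 26} → MAX(price * stock)=4606
  Grocery: ids {6} → MAX(price * stock)=765
  Sports: ids {9} → MAX(price * stock)=2436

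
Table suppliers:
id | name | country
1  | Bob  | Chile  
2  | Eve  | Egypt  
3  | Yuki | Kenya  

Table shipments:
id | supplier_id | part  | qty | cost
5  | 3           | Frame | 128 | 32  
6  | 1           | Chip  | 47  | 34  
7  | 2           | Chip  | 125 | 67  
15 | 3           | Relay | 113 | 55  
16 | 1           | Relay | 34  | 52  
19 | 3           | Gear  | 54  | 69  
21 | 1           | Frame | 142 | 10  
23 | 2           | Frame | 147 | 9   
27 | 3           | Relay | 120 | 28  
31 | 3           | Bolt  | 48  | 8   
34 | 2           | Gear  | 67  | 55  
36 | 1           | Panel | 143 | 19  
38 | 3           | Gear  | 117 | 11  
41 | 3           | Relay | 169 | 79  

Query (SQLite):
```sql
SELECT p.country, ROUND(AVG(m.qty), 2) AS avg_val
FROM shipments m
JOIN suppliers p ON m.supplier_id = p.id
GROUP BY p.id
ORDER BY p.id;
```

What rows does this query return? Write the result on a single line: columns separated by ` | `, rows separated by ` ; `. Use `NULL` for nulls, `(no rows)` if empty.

Chile | 91.5 ; Egypt | 113 ; Kenya | 107

Join each shipments row to its suppliers via supplier_id.
Group joined rows by suppliers.id; compute ROUND(AVG(m.qty), 2) per group.
  1: ids {6, 16, 21, 36} → ROUND(AVG(m.qty), 2)=91.5
  2: ids {7, 23, 34} → ROUND(AVG(m.qty), 2)=113
  3: ids {5, 15, 19, 27, 31, 38, 41} → ROUND(AVG(m.qty), 2)=107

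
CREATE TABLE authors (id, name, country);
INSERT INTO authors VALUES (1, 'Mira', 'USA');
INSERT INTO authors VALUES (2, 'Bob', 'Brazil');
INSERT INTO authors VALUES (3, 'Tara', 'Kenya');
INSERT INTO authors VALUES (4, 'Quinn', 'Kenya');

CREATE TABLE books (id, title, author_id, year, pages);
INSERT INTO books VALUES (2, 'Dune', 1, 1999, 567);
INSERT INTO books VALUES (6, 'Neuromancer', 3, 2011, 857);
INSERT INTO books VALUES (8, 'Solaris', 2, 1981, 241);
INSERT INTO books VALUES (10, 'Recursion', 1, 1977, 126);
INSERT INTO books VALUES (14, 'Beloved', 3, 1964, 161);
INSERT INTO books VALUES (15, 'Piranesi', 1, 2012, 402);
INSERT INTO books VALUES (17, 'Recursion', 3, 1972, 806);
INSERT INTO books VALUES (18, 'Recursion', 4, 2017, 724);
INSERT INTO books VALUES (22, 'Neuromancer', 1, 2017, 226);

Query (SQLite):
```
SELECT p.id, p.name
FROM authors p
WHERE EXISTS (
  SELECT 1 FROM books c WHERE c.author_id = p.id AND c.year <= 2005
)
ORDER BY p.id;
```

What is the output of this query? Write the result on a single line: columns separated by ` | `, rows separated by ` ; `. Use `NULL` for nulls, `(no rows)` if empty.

For each authors row, check whether any books with matching author_id has year <= 2005.
Keep rows where that is true.

1 | Mira ; 2 | Bob ; 3 | Tara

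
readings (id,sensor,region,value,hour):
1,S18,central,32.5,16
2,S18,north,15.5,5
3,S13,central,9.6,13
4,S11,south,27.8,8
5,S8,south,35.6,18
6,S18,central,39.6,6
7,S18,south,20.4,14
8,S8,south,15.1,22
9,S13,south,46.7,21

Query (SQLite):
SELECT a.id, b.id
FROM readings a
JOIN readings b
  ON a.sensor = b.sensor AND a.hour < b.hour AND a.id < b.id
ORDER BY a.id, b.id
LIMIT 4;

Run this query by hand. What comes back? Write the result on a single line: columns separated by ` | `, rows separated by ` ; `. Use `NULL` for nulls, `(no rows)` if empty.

2 | 6 ; 2 | 7 ; 3 | 9 ; 5 | 8

Pairs (a,b) with same sensor, a.hour < b.hour, a.id < b.id.
sensor groups: S11:{4} S13:{3,9} S18:{1,2,6,7} S8:{5,8}
Ordered by (a.id, b.id); first 4.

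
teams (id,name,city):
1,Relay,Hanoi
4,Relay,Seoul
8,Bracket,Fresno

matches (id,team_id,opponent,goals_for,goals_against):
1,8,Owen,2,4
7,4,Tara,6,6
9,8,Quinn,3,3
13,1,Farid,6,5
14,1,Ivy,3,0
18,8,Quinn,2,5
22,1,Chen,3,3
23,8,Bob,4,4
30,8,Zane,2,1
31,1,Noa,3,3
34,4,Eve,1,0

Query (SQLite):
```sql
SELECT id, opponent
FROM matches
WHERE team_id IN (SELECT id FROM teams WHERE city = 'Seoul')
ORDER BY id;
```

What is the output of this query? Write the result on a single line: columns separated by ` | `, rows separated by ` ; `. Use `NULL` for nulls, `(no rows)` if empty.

7 | Tara ; 34 | Eve

Inner query: teams.id where city = 'Seoul'.
Outer: keep matches rows whose team_id is in that set.
Inner query → {4}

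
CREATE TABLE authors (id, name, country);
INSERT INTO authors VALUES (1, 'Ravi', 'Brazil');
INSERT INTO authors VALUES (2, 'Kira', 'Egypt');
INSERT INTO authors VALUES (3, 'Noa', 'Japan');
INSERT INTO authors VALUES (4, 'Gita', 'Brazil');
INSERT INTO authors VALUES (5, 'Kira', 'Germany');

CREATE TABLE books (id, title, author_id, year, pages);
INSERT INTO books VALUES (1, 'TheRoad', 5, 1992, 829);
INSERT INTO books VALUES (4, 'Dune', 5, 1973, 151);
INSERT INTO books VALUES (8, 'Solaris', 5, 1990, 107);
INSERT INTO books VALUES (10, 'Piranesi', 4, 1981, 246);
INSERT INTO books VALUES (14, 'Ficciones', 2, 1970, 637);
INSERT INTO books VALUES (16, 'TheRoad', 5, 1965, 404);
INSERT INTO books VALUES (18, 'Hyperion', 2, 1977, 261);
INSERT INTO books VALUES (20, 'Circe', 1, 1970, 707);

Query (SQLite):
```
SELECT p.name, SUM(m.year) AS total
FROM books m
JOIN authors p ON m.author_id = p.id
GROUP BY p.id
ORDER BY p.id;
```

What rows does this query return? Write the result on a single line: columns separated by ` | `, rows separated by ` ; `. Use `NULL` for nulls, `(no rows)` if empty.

Join each books row to its authors via author_id.
Group joined rows by authors.id; compute SUM(m.year) per group.
  1: ids {20} → SUM(m.year)=1970
  2: ids {14, 18} → SUM(m.year)=3947
  4: ids {10} → SUM(m.year)=1981
  5: ids {1, 4, 8, 16} → SUM(m.year)=7920

Ravi | 1970 ; Kira | 3947 ; Gita | 1981 ; Kira | 7920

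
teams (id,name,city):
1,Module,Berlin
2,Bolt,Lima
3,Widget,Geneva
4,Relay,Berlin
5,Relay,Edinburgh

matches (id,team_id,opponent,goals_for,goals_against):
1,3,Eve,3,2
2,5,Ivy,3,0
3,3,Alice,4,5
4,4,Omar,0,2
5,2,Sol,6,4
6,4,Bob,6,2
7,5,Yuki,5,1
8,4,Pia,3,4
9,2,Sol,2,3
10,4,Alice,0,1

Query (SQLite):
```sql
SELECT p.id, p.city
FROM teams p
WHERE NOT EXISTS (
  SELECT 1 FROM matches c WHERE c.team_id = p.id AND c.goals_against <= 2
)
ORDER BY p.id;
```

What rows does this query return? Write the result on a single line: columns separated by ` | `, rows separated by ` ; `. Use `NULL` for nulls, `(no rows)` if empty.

1 | Berlin ; 2 | Lima

For each teams row, check whether any matches with matching team_id has goals_against <= 2.
Keep rows where that is false.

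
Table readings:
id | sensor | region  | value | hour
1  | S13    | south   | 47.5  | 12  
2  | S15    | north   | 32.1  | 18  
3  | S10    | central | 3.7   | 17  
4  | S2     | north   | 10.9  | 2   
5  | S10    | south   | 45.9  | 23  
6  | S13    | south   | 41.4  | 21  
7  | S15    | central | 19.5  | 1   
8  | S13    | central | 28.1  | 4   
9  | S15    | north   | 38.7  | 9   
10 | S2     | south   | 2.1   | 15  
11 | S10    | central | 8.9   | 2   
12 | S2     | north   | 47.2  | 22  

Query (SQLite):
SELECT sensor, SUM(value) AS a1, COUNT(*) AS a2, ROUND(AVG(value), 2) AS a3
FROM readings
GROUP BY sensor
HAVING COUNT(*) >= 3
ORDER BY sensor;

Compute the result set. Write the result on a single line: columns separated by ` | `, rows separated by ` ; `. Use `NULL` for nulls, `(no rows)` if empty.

S10 | 58.5 | 3 | 19.5 ; S13 | 117 | 3 | 39 ; S15 | 90.3 | 3 | 30.1 ; S2 | 60.2 | 3 | 20.07

Group readings by sensor.
Per group compute: SUM(value), COUNT(*), ROUND(AVG(value), 2).
HAVING: drop groups with fewer than 3 rows.
  S10: ids {3, 5, 11} → SUM(value)=58.5, COUNT(*)=3, ROUND(AVG(value), 2)=19.5
  S13: ids {1, 6, 8} → SUM(value)=117, COUNT(*)=3, ROUND(AVG(value), 2)=39
  S15: ids {2, 7, 9} → SUM(value)=90.3, COUNT(*)=3, ROUND(AVG(value), 2)=30.1
  S2: ids {4, 10, 12} → SUM(value)=60.2, COUNT(*)=3, ROUND(AVG(value), 2)=20.07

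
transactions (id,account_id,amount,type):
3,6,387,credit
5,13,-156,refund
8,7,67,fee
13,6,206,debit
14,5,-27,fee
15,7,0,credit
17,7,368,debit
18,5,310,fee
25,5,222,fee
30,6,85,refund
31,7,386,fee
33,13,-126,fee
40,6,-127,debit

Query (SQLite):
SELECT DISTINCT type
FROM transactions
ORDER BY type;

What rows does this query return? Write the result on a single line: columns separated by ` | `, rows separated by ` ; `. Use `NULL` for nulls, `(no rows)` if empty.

Collect distinct type values from transactions.

credit ; debit ; fee ; refund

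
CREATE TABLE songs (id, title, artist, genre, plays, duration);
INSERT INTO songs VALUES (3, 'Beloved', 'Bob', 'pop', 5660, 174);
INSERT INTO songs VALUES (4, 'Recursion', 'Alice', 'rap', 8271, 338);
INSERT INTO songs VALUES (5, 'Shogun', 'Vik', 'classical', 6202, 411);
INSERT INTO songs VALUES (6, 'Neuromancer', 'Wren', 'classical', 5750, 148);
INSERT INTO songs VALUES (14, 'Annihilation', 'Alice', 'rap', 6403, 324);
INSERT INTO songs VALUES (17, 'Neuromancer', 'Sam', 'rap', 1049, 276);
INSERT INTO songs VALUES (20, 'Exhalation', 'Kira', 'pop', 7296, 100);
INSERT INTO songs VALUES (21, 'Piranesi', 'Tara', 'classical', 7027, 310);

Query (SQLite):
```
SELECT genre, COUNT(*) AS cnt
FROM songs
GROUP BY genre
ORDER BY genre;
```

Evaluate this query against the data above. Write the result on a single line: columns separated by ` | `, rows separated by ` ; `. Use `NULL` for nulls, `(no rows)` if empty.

classical | 3 ; pop | 2 ; rap | 3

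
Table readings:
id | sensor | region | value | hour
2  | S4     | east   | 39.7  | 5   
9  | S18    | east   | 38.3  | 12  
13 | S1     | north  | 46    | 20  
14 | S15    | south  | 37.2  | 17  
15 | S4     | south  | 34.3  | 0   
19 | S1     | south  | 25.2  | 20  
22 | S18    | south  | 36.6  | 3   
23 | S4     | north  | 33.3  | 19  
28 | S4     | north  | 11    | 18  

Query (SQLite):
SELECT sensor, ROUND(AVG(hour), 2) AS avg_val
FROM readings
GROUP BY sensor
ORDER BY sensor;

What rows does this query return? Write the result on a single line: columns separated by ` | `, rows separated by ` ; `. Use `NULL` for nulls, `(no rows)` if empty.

Partition readings by sensor; compute ROUND(AVG(hour), 2) within each group.
  S1: ids {13, 19} → ROUND(AVG(hour), 2)=20
  S15: ids {14} → ROUND(AVG(hour), 2)=17
  S18: ids {9, 22} → ROUND(AVG(hour), 2)=7.5
  S4: ids {2, 15, 23, 28} → ROUND(AVG(hour), 2)=10.5

S1 | 20 ; S15 | 17 ; S18 | 7.5 ; S4 | 10.5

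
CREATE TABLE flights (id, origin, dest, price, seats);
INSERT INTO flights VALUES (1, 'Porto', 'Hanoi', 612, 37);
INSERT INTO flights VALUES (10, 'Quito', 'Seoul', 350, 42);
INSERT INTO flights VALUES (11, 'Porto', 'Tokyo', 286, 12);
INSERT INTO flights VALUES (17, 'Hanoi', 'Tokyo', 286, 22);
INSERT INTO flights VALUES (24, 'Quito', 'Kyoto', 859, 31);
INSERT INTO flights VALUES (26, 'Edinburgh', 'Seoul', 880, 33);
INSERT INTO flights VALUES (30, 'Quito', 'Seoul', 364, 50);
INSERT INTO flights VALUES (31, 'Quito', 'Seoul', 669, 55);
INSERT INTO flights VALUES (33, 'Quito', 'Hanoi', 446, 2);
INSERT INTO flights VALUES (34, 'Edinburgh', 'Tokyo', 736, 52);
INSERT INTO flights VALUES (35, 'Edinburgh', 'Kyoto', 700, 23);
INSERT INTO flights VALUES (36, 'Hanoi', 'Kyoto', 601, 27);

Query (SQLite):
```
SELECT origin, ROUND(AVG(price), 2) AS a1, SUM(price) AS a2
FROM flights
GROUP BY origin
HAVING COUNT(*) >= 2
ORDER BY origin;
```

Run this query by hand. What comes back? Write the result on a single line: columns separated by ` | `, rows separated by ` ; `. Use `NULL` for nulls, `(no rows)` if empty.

Group flights by origin.
Per group compute: ROUND(AVG(price), 2), SUM(price).
HAVING: drop groups with fewer than 2 rows.
  Edinburgh: ids {26, 34, 35} → ROUND(AVG(price), 2)=772, SUM(price)=2316
  Hanoi: ids {17, 36} → ROUND(AVG(price), 2)=443.5, SUM(price)=887
  Porto: ids {1, 11} → ROUND(AVG(price), 2)=449, SUM(price)=898
  Quito: ids {10, 24, 30, 31, 33} → ROUND(AVG(price), 2)=537.6, SUM(price)=2688

Edinburgh | 772 | 2316 ; Hanoi | 443.5 | 887 ; Porto | 449 | 898 ; Quito | 537.6 | 2688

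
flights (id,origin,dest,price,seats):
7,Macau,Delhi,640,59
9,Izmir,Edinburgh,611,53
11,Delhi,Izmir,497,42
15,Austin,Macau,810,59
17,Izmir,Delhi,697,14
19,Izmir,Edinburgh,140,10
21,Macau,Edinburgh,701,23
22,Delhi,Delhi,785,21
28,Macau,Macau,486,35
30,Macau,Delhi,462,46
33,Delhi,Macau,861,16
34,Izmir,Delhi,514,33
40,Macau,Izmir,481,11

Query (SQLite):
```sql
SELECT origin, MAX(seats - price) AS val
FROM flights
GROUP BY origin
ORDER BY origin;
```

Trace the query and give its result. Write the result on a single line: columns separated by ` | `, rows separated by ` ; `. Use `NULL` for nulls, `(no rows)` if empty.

Austin | -751 ; Delhi | -455 ; Izmir | -130 ; Macau | -416

For each row compute seats - price.
Group by origin; take MAX of the expression per group.
  Austin: ids {15} → MAX(seats - price)=-751
  Delhi: ids {11, 22, 33} → MAX(seats - price)=-455
  Izmir: ids {9, 17, 19, 34} → MAX(seats - price)=-130
  Macau: ids {7, 21, 28, 30, 40} → MAX(seats - price)=-416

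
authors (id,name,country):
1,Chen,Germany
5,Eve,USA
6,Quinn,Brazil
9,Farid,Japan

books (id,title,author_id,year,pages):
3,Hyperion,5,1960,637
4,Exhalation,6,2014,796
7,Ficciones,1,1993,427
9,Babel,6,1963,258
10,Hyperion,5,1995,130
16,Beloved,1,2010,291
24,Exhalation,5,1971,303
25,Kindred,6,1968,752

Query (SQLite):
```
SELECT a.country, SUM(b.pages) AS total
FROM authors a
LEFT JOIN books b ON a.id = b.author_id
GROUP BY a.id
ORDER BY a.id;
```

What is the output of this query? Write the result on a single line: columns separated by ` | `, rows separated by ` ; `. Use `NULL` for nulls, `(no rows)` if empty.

LEFT JOIN keeps every authors row; unmatched ones get NULL for books columns.
Group by authors.id and compute SUM(b.pages). SUM over an all-NULL group is NULL.
  1: ids {7, 16} → SUM(b.pages)=718
  5: ids {3, 10, 24} → SUM(b.pages)=1070
  6: ids {4, 9, 25} → SUM(b.pages)=1806
  9: ids {—} → SUM(b.pages)=NULL

Germany | 718 ; USA | 1070 ; Brazil | 1806 ; Japan | NULL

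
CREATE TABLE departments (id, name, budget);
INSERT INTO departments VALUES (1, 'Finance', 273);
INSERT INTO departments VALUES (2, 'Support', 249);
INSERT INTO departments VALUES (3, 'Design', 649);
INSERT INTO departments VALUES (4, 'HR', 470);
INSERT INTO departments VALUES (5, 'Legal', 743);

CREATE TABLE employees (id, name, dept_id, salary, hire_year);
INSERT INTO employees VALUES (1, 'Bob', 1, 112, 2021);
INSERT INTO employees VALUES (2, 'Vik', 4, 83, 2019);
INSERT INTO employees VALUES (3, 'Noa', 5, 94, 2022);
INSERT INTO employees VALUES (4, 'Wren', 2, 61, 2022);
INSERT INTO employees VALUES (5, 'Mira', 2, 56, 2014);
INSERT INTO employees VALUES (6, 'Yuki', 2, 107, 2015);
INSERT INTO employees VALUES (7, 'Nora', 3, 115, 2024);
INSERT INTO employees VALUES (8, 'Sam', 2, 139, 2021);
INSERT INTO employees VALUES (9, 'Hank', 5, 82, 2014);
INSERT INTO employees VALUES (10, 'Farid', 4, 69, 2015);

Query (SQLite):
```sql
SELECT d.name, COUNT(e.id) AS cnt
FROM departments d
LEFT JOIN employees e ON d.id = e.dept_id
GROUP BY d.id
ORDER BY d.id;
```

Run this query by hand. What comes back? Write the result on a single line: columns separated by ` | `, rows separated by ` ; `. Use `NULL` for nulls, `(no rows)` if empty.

Finance | 1 ; Support | 4 ; Design | 1 ; HR | 2 ; Legal | 2

LEFT JOIN keeps every departments row; unmatched ones get NULL for employees columns.
Group by departments.id and compute COUNT(e.id). COUNT(col) of an all-NULL group is 0.
  1: ids {1} → COUNT(e.id)=1
  2: ids {4, 5, 6, 8} → COUNT(e.id)=4
  3: ids {7} → COUNT(e.id)=1
  4: ids {2, 10} → COUNT(e.id)=2
  5: ids {3, 9} → COUNT(e.id)=2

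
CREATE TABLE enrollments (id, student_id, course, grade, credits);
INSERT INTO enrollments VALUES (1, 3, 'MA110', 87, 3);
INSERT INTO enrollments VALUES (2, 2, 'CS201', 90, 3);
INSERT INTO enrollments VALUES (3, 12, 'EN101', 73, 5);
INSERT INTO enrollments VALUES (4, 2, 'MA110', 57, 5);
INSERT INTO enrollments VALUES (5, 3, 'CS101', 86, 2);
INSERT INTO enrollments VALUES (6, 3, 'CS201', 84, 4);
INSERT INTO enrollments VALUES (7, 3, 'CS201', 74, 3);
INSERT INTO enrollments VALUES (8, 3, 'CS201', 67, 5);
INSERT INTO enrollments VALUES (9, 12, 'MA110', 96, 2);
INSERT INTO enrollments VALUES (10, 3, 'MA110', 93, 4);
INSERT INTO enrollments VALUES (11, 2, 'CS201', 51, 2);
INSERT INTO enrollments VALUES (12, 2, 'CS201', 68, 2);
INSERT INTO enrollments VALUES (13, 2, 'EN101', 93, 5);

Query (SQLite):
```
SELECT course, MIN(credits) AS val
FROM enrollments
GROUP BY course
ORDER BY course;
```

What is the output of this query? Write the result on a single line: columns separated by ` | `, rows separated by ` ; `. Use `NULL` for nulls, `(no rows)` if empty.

Partition enrollments by course; compute MIN(credits) within each group.
  CS101: ids {5} → MIN(credits)=2
  CS201: ids {2, 6, 7, 8, 11, 12} → MIN(credits)=2
  EN101: ids {3, 13} → MIN(credits)=5
  MA110: ids {1, 4, 9, 10} → MIN(credits)=2

CS101 | 2 ; CS201 | 2 ; EN101 | 5 ; MA110 | 2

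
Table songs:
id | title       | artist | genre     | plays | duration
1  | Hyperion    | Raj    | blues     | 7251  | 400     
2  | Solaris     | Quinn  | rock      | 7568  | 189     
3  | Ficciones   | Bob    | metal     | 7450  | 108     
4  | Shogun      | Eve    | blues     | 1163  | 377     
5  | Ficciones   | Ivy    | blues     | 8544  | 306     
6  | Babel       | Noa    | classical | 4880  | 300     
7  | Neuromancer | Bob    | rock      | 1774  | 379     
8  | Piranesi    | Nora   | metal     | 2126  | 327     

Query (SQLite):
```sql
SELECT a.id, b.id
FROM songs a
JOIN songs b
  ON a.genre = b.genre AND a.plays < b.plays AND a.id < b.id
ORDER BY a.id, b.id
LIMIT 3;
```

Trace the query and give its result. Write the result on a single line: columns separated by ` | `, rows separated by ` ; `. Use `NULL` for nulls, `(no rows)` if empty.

Pairs (a,b) with same genre, a.plays < b.plays, a.id < b.id.
genre groups: blues:{1,4,5} classical:{6} metal:{3,8} rock:{2,7}
Ordered by (a.id, b.id); first 3.

1 | 5 ; 4 | 5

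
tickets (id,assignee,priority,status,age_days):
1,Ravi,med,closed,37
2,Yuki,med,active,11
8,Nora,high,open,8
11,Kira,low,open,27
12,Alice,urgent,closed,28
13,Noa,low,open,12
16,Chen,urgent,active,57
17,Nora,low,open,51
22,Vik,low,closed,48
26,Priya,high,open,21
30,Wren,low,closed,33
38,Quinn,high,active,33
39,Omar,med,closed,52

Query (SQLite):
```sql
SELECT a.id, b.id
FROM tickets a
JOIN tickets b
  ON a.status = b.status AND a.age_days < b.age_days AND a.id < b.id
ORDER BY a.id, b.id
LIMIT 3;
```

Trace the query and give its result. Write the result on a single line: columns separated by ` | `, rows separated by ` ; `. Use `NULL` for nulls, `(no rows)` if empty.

1 | 22 ; 1 | 39 ; 2 | 16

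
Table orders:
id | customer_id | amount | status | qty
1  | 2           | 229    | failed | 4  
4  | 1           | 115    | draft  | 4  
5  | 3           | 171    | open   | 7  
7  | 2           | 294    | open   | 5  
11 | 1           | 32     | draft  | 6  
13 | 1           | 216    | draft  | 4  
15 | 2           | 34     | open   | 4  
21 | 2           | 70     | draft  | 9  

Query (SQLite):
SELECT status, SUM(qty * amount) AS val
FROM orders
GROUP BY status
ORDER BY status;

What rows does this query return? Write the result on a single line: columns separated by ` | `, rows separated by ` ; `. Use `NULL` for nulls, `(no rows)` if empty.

draft | 2146 ; failed | 916 ; open | 2803

For each row compute qty * amount.
Group by status; take SUM of the expression per group.
  draft: ids {4, 11, 13, 21} → SUM(qty * amount)=2146
  failed: ids {1} → SUM(qty * amount)=916
  open: ids {5, 7, 15} → SUM(qty * amount)=2803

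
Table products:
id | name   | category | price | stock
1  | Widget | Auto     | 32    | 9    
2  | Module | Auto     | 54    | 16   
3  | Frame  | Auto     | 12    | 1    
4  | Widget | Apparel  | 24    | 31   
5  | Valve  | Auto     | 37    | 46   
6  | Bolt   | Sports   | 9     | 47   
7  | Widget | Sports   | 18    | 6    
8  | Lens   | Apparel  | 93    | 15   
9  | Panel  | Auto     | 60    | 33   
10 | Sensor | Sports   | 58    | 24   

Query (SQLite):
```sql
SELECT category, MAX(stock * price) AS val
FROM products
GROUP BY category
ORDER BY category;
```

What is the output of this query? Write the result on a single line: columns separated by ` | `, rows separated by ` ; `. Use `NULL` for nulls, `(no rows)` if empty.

Apparel | 1395 ; Auto | 1980 ; Sports | 1392

For each row compute stock * price.
Group by category; take MAX of the expression per group.
  Apparel: ids {4, 8} → MAX(stock * price)=1395
  Auto: ids {1, 2, 3, 5, 9} → MAX(stock * price)=1980
  Sports: ids {6, 7, 10} → MAX(stock * price)=1392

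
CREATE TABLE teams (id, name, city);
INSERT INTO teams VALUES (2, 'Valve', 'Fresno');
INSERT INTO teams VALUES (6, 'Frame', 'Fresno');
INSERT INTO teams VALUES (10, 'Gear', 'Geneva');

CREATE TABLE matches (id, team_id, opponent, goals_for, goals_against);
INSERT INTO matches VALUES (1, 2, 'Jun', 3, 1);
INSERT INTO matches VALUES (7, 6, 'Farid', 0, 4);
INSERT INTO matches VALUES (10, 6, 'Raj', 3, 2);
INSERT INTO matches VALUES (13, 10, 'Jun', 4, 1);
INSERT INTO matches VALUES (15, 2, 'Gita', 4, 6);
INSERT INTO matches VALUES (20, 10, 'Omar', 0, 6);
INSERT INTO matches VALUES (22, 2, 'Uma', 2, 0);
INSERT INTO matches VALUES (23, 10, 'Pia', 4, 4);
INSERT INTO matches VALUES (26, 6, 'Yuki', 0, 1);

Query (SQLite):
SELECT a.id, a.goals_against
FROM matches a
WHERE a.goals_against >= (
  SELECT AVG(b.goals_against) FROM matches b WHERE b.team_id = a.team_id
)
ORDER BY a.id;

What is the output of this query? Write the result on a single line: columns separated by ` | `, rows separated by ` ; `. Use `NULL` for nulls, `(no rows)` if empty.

For each matches row a, compute AVG(goals_against) over rows sharing a.team_id.
Keep row a if a.goals_against >= that per-group AVG.
  team_id=2: AVG(goals_against) = 2.333333
  team_id=6: AVG(goals_against) = 2.333333
  team_id=10: AVG(goals_against) = 3.666667

7 | 4 ; 15 | 6 ; 20 | 6 ; 23 | 4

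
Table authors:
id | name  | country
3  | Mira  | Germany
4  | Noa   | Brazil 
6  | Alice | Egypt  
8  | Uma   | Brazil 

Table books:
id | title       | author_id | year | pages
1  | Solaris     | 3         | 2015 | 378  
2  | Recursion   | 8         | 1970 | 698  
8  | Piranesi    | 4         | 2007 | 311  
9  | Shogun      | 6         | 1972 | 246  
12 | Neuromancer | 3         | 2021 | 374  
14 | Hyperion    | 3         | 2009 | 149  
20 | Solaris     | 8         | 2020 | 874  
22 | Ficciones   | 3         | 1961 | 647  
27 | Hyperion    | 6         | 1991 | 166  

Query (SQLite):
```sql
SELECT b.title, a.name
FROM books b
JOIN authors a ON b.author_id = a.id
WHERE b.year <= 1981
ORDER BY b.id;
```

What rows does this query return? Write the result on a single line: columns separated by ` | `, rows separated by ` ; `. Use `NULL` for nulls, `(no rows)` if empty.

Recursion | Uma ; Shogun | Alice ; Ficciones | Mira

Each books row matches the authors row where author_id = authors.id.
Then keep rows with b.year <= 1981.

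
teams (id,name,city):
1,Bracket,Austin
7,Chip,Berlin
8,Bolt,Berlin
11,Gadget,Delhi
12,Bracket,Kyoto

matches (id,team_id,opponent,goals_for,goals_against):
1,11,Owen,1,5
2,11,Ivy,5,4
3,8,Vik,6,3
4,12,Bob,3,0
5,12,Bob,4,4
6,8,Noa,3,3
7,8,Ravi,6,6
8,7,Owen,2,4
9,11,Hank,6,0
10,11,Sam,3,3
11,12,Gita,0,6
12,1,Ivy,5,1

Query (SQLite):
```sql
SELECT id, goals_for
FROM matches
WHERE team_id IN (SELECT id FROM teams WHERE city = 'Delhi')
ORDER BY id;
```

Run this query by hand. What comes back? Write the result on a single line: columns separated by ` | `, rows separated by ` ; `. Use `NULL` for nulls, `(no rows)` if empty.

1 | 1 ; 2 | 5 ; 9 | 6 ; 10 | 3

Inner query: teams.id where city = 'Delhi'.
Outer: keep matches rows whose team_id is in that set.
Inner query → {11}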